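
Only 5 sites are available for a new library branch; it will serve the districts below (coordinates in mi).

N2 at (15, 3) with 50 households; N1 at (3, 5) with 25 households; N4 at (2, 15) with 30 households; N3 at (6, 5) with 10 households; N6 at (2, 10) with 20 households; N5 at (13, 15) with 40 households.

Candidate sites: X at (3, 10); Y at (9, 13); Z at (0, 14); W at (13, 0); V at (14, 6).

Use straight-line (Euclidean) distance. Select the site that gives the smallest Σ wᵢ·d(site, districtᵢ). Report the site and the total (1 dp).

Total weighted distance at each candidate:
  X (3, 10): total = 1498.1
  Y (9, 13): total = 1468.1
  Z (0, 14): total = 1953.5
  W (13, 0): total = 2001.2
  V (14, 6): total = 1580.1
Minimum is at Y with total 1468.1 mi.

Y, total 1468.1 mi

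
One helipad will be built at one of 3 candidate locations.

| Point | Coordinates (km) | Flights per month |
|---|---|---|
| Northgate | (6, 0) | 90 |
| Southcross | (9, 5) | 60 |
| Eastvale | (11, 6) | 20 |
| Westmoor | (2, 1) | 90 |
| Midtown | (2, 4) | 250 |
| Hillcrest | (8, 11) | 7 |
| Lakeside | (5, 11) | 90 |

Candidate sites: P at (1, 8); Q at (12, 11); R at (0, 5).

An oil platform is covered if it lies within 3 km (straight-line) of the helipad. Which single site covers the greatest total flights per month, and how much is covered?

R, covering 250

Coverage radius r = 3 km; a point is covered iff (Δx)²+(Δy)² ≤ 3² = 9.
  P (1, 8): covers {none} → 0
  Q (12, 11): covers {none} → 0
  R (0, 5): covers {Midtown} → 250
Maximum coverage at R: 250 flights per month.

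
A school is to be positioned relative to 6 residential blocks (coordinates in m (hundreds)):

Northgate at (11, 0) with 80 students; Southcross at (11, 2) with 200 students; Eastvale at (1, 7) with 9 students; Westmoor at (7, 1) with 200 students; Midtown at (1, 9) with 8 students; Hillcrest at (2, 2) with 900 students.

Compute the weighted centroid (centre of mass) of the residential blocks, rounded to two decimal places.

(4.51, 1.81)

The minimiser of Σwᵢ‖p−pᵢ‖² is the weighted centroid p* = (Σwᵢpᵢ)/(Σwᵢ).
Σwᵢ = 1397.
Σwᵢxᵢ = 80·11 + 200·11 + 9·1 + 200·7 + 8·1 + 900·2 = 6297.
Σwᵢyᵢ = 80·0 + 200·2 + 9·7 + 200·1 + 8·9 + 900·2 = 2535.
x* = 6297/1397 = 4.51, y* = 2535/1397 = 1.81.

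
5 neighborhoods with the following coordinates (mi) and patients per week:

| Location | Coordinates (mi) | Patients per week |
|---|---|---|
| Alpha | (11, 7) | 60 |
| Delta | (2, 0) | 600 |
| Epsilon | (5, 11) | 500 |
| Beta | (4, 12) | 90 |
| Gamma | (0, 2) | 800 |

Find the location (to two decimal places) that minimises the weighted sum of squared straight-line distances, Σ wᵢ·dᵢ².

(2.30, 4.20)

The minimiser of Σwᵢ‖p−pᵢ‖² is the weighted centroid p* = (Σwᵢpᵢ)/(Σwᵢ).
Σwᵢ = 2050.
Σwᵢxᵢ = 60·11 + 600·2 + 500·5 + 90·4 + 800·0 = 4720.
Σwᵢyᵢ = 60·7 + 600·0 + 500·11 + 90·12 + 800·2 = 8600.
x* = 4720/2050 = 2.30, y* = 8600/2050 = 4.20.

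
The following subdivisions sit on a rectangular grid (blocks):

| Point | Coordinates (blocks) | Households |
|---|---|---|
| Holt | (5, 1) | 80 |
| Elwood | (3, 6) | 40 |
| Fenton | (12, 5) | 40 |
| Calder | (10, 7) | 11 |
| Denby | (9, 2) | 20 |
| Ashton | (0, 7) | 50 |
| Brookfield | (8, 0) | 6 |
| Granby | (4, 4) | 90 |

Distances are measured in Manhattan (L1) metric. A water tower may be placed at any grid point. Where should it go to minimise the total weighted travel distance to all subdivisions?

(4, 4)

Manhattan distance separates: Σwᵢ(|x−xᵢ|+|y−yᵢ|) = Σwᵢ|x−xᵢ| + Σwᵢ|y−yᵢ|, so x and y are optimised independently as 1-D weighted medians.
Total weight W = 337; half = 168.5.
x-coordinate, sorted with cumulative weight:
  x=0 (Ashton, w=50) cum 50
  x=3 (Elwood, w=40) cum 90
  x=4 (Granby, w=90) cum 180  ← median
  x=5 (Holt, w=80) cum 260
  x=8 (Brookfield, w=6) cum 266
  x=9 (Denby, w=20) cum 286
  x=10 (Calder, w=11) cum 297
  x=12 (Fenton, w=40) cum 337
⇒ x* = 4
y-coordinate, sorted with cumulative weight:
  y=0 (Brookfield, w=6) cum 6
  y=1 (Holt, w=80) cum 86
  y=2 (Denby, w=20) cum 106
  y=4 (Granby, w=90) cum 196  ← median
  y=5 (Fenton, w=40) cum 236
  y=6 (Elwood, w=40) cum 276
  y=7 (Calder, w=11) cum 287
  y=7 (Ashton, w=50) cum 337
⇒ y* = 4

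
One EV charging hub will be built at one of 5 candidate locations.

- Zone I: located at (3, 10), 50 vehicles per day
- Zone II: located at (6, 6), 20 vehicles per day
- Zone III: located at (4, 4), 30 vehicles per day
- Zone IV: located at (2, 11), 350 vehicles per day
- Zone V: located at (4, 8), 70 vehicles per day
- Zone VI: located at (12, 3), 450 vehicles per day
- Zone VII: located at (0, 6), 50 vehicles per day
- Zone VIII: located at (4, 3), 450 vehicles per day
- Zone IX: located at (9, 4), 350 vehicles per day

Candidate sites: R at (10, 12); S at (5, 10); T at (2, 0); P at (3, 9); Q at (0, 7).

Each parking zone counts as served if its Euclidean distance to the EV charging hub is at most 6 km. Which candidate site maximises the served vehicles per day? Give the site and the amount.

Q, covering 1000

Coverage radius r = 6 km; a point is covered iff (Δx)²+(Δy)² ≤ 6² = 36.
  R (10, 12): covers {none} → 0
  S (5, 10): covers {Zone I, Zone II, Zone IV, Zone V} → 490
  T (2, 0): covers {Zone III, Zone VIII} → 480
  P (3, 9): covers {Zone I, Zone II, Zone III, Zone IV, Zone V, Zone VII} → 570
  Q (0, 7): covers {Zone I, Zone III, Zone IV, Zone V, Zone VII, Zone VIII} → 1000
Maximum coverage at Q: 1000 vehicles per day.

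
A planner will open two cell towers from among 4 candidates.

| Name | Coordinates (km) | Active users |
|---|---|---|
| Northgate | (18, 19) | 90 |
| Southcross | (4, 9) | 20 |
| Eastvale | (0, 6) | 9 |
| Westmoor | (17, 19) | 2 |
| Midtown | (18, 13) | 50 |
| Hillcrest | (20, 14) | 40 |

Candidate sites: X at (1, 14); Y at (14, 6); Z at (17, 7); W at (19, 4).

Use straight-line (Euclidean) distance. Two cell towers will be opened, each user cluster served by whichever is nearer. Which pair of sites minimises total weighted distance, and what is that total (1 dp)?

{X, Z}, total 1905.7

Evaluate every pair (each demand assigned to the nearer of the two):
  {X, Z}: total = 1905.7
  {Y, Z}: total = 2051.3
  {Z, W}: total = 2132.8
  {X, Y}: total = 2243.1
  {Y, W}: total = 2388.7
  {X, W}: total = 2427.2
Best pair: {X, Z} with total 1905.7.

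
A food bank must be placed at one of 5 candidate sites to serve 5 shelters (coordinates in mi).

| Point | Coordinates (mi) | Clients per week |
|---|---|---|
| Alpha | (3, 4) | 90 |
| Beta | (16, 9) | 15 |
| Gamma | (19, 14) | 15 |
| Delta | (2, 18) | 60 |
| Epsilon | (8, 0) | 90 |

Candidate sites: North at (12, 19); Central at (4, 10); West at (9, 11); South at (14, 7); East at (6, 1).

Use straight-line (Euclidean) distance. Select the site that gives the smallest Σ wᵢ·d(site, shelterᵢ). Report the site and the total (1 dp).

East, total 2098.8 mi

Total weighted distance at each candidate:
  North (12, 19): total = 4215.4
  Central (4, 10): total = 2425.0
  West (9, 11): total = 2683.6
  South (14, 7): total = 3004.1
  East (6, 1): total = 2098.8
Minimum is at East with total 2098.8 mi.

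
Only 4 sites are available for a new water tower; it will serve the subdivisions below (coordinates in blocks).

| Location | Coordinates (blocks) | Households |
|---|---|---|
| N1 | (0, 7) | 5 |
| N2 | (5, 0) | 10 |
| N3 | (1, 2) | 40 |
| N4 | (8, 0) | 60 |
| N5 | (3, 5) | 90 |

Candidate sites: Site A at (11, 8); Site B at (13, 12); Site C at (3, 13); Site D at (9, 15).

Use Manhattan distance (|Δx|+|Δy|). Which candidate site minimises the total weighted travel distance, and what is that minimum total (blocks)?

Total weighted distance at each candidate:
  Site A (11, 8): total = 2490
  Site B (13, 12): total = 3720
  Site C (3, 13): total = 2515
  Site D (9, 15): total = 3515
Minimum is at Site A with total 2490 blocks.

Site A, total 2490 blocks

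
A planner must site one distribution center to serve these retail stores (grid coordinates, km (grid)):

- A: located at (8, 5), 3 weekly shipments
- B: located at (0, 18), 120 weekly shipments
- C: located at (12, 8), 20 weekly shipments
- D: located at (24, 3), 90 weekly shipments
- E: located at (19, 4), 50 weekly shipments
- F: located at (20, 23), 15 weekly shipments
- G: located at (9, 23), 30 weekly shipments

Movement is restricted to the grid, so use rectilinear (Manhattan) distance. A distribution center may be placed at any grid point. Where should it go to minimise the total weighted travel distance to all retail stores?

(12, 18)

Manhattan distance separates: Σwᵢ(|x−xᵢ|+|y−yᵢ|) = Σwᵢ|x−xᵢ| + Σwᵢ|y−yᵢ|, so x and y are optimised independently as 1-D weighted medians.
Total weight W = 328; half = 164.
x-coordinate, sorted with cumulative weight:
  x=0 (B, w=120) cum 120
  x=8 (A, w=3) cum 123
  x=9 (G, w=30) cum 153
  x=12 (C, w=20) cum 173  ← median
  x=19 (E, w=50) cum 223
  x=20 (F, w=15) cum 238
  x=24 (D, w=90) cum 328
⇒ x* = 12
y-coordinate, sorted with cumulative weight:
  y=3 (D, w=90) cum 90
  y=4 (E, w=50) cum 140
  y=5 (A, w=3) cum 143
  y=8 (C, w=20) cum 163
  y=18 (B, w=120) cum 283  ← median
  y=23 (F, w=15) cum 298
  y=23 (G, w=30) cum 328
⇒ y* = 18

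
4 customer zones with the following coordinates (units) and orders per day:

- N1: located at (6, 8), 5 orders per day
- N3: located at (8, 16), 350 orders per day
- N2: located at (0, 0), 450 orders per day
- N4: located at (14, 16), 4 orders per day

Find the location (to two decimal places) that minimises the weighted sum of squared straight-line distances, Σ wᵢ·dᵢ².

The minimiser of Σwᵢ‖p−pᵢ‖² is the weighted centroid p* = (Σwᵢpᵢ)/(Σwᵢ).
Σwᵢ = 809.
Σwᵢxᵢ = 5·6 + 350·8 + 450·0 + 4·14 = 2886.
Σwᵢyᵢ = 5·8 + 350·16 + 450·0 + 4·16 = 5704.
x* = 2886/809 = 3.57, y* = 5704/809 = 7.05.

(3.57, 7.05)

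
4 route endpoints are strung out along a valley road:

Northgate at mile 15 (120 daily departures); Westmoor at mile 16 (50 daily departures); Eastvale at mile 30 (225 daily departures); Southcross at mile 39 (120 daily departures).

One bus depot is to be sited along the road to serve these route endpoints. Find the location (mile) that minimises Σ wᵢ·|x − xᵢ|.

For a sum of weighted absolute distances on a line, the optimum is the weighted median (not the mean). Total weight W = 515; half-weight = 257.5.
Sort by position and accumulate weight:
  mile 15 (Northgate, w=120) → cum 120
  mile 16 (Westmoor, w=50) → cum 170
  mile 30 (Eastvale, w=225) → cum 395  ≥ 257.5 → median here
  mile 39 (Southcross, w=120) → cum 515
Optimal location: mile 30.

x = 30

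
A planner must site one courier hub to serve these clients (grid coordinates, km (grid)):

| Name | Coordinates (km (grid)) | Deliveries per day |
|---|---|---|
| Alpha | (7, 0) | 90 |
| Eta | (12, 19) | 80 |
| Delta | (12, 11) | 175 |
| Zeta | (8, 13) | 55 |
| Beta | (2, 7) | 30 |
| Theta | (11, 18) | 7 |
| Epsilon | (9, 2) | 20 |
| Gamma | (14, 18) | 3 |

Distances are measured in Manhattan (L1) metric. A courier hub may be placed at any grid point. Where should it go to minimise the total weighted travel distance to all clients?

Manhattan distance separates: Σwᵢ(|x−xᵢ|+|y−yᵢ|) = Σwᵢ|x−xᵢ| + Σwᵢ|y−yᵢ|, so x and y are optimised independently as 1-D weighted medians.
Total weight W = 460; half = 230.
x-coordinate, sorted with cumulative weight:
  x=2 (Beta, w=30) cum 30
  x=7 (Alpha, w=90) cum 120
  x=8 (Zeta, w=55) cum 175
  x=9 (Epsilon, w=20) cum 195
  x=11 (Theta, w=7) cum 202
  x=12 (Eta, w=80) cum 282  ← median
  x=12 (Delta, w=175) cum 457
  x=14 (Gamma, w=3) cum 460
⇒ x* = 12
y-coordinate, sorted with cumulative weight:
  y=0 (Alpha, w=90) cum 90
  y=2 (Epsilon, w=20) cum 110
  y=7 (Beta, w=30) cum 140
  y=11 (Delta, w=175) cum 315  ← median
  y=13 (Zeta, w=55) cum 370
  y=18 (Theta, w=7) cum 377
  y=18 (Gamma, w=3) cum 380
  y=19 (Eta, w=80) cum 460
⇒ y* = 11

(12, 11)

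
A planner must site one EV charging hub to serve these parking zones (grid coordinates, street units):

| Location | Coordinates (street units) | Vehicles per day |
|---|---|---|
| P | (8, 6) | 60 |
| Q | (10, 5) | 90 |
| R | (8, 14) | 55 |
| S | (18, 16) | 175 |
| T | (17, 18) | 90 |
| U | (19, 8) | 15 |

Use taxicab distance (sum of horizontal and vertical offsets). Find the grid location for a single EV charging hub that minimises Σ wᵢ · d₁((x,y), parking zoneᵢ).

Manhattan distance separates: Σwᵢ(|x−xᵢ|+|y−yᵢ|) = Σwᵢ|x−xᵢ| + Σwᵢ|y−yᵢ|, so x and y are optimised independently as 1-D weighted medians.
Total weight W = 485; half = 242.5.
x-coordinate, sorted with cumulative weight:
  x=8 (P, w=60) cum 60
  x=8 (R, w=55) cum 115
  x=10 (Q, w=90) cum 205
  x=17 (T, w=90) cum 295  ← median
  x=18 (S, w=175) cum 470
  x=19 (U, w=15) cum 485
⇒ x* = 17
y-coordinate, sorted with cumulative weight:
  y=5 (Q, w=90) cum 90
  y=6 (P, w=60) cum 150
  y=8 (U, w=15) cum 165
  y=14 (R, w=55) cum 220
  y=16 (S, w=175) cum 395  ← median
  y=18 (T, w=90) cum 485
⇒ y* = 16

(17, 16)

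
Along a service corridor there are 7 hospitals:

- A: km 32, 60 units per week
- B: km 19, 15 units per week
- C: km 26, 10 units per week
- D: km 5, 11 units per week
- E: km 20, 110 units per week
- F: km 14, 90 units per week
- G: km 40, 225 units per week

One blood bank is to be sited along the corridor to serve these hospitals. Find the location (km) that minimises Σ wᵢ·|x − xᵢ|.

x = 32

For a sum of weighted absolute distances on a line, the optimum is the weighted median (not the mean). Total weight W = 521; half-weight = 260.5.
Sort by position and accumulate weight:
  km 5 (D, w=11) → cum 11
  km 14 (F, w=90) → cum 101
  km 19 (B, w=15) → cum 116
  km 20 (E, w=110) → cum 226
  km 26 (C, w=10) → cum 236
  km 32 (A, w=60) → cum 296  ≥ 260.5 → median here
  km 40 (G, w=225) → cum 521
Optimal location: km 32.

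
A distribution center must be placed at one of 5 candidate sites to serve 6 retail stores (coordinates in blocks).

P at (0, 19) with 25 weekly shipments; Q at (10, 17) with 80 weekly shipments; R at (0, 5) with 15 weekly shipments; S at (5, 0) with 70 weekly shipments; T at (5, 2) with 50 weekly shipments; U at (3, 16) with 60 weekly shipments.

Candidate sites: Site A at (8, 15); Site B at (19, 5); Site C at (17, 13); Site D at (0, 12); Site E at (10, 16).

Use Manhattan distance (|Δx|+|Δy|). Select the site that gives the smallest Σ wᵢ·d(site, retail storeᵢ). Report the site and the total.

Site A, total 3310 blocks

Total weighted distance at each candidate:
  Site A (8, 15): total = 3310
  Site B (19, 5): total = 6590
  Site C (17, 13): total = 5750
  Site D (0, 12): total = 3840
  Site E (10, 16): total = 3560
Minimum is at Site A with total 3310 blocks.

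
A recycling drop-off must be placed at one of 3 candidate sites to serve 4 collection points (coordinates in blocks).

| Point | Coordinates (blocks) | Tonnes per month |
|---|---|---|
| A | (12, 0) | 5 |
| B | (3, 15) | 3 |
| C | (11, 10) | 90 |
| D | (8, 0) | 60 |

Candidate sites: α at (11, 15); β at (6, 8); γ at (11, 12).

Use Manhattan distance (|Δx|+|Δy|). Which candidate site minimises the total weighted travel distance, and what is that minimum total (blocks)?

Total weighted distance at each candidate:
  α (11, 15): total = 1634
  β (6, 8): total = 1330
  γ (11, 12): total = 1178
Minimum is at γ with total 1178 blocks.

γ, total 1178 blocks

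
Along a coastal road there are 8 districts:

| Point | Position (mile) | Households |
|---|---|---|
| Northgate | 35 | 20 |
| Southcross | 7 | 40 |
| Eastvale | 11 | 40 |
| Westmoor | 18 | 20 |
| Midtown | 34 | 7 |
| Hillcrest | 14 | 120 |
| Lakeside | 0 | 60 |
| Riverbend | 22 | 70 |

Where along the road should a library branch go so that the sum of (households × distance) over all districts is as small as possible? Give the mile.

For a sum of weighted absolute distances on a line, the optimum is the weighted median (not the mean). Total weight W = 377; half-weight = 188.5.
Sort by position and accumulate weight:
  mile 0 (Lakeside, w=60) → cum 60
  mile 7 (Southcross, w=40) → cum 100
  mile 11 (Eastvale, w=40) → cum 140
  mile 14 (Hillcrest, w=120) → cum 260  ≥ 188.5 → median here
  mile 18 (Westmoor, w=20) → cum 280
  mile 22 (Riverbend, w=70) → cum 350
  mile 34 (Midtown, w=7) → cum 357
  mile 35 (Northgate, w=20) → cum 377
Optimal location: mile 14.

x = 14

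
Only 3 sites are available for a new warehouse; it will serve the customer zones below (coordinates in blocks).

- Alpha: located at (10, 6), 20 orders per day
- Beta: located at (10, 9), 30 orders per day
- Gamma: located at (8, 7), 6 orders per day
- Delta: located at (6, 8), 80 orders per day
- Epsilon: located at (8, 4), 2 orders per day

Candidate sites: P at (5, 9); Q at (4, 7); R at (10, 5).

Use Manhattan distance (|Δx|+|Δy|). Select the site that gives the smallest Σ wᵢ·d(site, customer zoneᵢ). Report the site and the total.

Total weighted distance at each candidate:
  P (5, 9): total = 516
  Q (4, 7): total = 658
  R (10, 5): total = 730
Minimum is at P with total 516 blocks.

P, total 516 blocks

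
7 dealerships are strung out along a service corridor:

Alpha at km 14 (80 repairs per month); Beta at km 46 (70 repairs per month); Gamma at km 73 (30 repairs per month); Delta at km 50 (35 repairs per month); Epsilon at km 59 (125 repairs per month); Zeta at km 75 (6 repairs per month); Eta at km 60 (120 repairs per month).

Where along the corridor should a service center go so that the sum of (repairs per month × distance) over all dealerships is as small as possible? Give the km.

For a sum of weighted absolute distances on a line, the optimum is the weighted median (not the mean). Total weight W = 466; half-weight = 233.
Sort by position and accumulate weight:
  km 14 (Alpha, w=80) → cum 80
  km 46 (Beta, w=70) → cum 150
  km 50 (Delta, w=35) → cum 185
  km 59 (Epsilon, w=125) → cum 310  ≥ 233 → median here
  km 60 (Eta, w=120) → cum 430
  km 73 (Gamma, w=30) → cum 460
  km 75 (Zeta, w=6) → cum 466
Optimal location: km 59.

x = 59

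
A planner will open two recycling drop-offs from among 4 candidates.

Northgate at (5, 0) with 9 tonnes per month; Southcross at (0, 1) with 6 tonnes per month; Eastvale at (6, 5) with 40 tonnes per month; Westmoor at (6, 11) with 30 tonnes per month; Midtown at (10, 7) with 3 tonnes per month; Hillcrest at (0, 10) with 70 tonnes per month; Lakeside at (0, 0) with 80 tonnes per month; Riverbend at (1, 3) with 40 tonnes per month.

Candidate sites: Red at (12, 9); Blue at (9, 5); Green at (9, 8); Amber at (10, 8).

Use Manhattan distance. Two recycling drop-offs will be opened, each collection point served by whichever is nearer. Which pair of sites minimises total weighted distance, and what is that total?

Evaluate every pair (each demand assigned to the nearer of the two):
  {Blue, Green}: total = 2755
  {Blue, Amber}: total = 2852
  {Red, Blue}: total = 2958
  {Green, Amber}: total = 3277
  {Red, Green}: total = 3280
  {Red, Amber}: total = 3552
Best pair: {Blue, Green} with total 2755.

{Blue, Green}, total 2755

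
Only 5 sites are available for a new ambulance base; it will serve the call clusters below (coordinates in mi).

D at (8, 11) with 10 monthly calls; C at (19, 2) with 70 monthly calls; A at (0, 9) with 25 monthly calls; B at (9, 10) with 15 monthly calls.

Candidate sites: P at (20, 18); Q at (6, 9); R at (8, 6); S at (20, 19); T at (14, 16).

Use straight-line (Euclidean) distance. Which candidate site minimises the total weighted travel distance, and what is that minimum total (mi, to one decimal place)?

R, total 1144.8 mi

Total weighted distance at each candidate:
  P (20, 18): total = 2013.4
  Q (6, 9): total = 1259.3
  R (8, 6): total = 1144.8
  S (20, 19): total = 2108.5
  T (14, 16): total = 1627.2
Minimum is at R with total 1144.8 mi.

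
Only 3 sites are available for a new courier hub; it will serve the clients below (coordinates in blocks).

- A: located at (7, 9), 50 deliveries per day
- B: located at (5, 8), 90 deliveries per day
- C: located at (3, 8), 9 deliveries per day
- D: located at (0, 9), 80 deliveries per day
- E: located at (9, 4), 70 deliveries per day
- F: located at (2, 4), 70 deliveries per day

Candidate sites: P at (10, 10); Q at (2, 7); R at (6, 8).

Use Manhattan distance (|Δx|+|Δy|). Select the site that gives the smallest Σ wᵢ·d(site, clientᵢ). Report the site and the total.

Total weighted distance at each candidate:
  P (10, 10): total = 3261
  Q (2, 7): total = 1958
  R (6, 8): total = 1827
Minimum is at R with total 1827 blocks.

R, total 1827 blocks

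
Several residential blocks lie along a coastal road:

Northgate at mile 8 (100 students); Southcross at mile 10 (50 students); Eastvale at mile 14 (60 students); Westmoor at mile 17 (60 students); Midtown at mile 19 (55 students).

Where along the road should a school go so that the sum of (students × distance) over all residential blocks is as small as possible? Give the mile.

For a sum of weighted absolute distances on a line, the optimum is the weighted median (not the mean). Total weight W = 325; half-weight = 162.5.
Sort by position and accumulate weight:
  mile 8 (Northgate, w=100) → cum 100
  mile 10 (Southcross, w=50) → cum 150
  mile 14 (Eastvale, w=60) → cum 210  ≥ 162.5 → median here
  mile 17 (Westmoor, w=60) → cum 270
  mile 19 (Midtown, w=55) → cum 325
Optimal location: mile 14.

x = 14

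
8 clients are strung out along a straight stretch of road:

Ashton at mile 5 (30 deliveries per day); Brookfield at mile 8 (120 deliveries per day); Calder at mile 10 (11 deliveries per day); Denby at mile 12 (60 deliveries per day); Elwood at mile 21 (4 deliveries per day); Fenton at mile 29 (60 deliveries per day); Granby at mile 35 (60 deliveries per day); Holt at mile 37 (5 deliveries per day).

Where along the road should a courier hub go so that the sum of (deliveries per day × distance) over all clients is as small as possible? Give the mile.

For a sum of weighted absolute distances on a line, the optimum is the weighted median (not the mean). Total weight W = 350; half-weight = 175.
Sort by position and accumulate weight:
  mile 5 (Ashton, w=30) → cum 30
  mile 8 (Brookfield, w=120) → cum 150
  mile 10 (Calder, w=11) → cum 161
  mile 12 (Denby, w=60) → cum 221  ≥ 175 → median here
  mile 21 (Elwood, w=4) → cum 225
  mile 29 (Fenton, w=60) → cum 285
  mile 35 (Granby, w=60) → cum 345
  mile 37 (Holt, w=5) → cum 350
Optimal location: mile 12.

x = 12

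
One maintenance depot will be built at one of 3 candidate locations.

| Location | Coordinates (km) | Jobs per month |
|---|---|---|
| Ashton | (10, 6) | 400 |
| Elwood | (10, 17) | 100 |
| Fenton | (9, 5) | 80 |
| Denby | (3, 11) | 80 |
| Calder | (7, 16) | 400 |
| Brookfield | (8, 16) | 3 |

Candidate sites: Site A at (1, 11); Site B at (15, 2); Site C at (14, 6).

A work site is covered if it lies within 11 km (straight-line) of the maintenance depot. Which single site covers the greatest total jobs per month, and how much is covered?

Site A, covering 1063

Coverage radius r = 11 km; a point is covered iff (Δx)²+(Δy)² ≤ 11² = 121.
  Site A (1, 11): covers {Ashton, Elwood, Fenton, Denby, Calder, Brookfield} → 1063
  Site B (15, 2): covers {Ashton, Fenton} → 480
  Site C (14, 6): covers {Ashton, Fenton} → 480
Maximum coverage at Site A: 1063 jobs per month.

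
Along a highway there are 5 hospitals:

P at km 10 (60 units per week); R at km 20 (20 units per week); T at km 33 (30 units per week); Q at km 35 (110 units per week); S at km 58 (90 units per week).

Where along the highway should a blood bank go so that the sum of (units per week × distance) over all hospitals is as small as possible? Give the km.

For a sum of weighted absolute distances on a line, the optimum is the weighted median (not the mean). Total weight W = 310; half-weight = 155.
Sort by position and accumulate weight:
  km 10 (P, w=60) → cum 60
  km 20 (R, w=20) → cum 80
  km 33 (T, w=30) → cum 110
  km 35 (Q, w=110) → cum 220  ≥ 155 → median here
  km 58 (S, w=90) → cum 310
Optimal location: km 35.

x = 35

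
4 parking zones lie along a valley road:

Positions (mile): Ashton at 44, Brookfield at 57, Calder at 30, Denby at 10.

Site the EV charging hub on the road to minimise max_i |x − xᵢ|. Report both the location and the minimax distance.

location 33.5, max distance 23.5

The 1-center on a line is the midpoint of the two extreme points: leftmost at 10, rightmost at 57.
Optimal location = (10 + 57)/2 = 33.5; maximum distance = (57 − 10)/2 = 23.5.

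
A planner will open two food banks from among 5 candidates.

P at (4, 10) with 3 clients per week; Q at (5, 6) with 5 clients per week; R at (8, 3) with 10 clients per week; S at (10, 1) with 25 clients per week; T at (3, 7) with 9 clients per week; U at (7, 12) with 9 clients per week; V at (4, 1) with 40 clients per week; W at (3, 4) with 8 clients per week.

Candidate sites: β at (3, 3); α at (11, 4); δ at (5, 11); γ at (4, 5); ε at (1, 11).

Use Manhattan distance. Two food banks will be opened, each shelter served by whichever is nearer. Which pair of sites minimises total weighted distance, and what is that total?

{α, γ}, total 458

Evaluate every pair (each demand assigned to the nearer of the two):
  {α, γ}: total = 458
  {β, α}: total = 461
  {β, δ}: total = 497
  {β, ε}: total = 539
  {β, γ}: total = 545
  {δ, γ}: total = 556
  {γ, ε}: total = 598
  {α, δ}: total = 716
  {α, ε}: total = 773
  {δ, ε}: total = 1109
Best pair: {α, γ} with total 458.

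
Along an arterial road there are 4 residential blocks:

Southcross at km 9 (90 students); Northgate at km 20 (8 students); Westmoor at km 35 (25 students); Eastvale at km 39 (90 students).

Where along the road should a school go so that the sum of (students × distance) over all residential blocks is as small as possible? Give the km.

x = 35

For a sum of weighted absolute distances on a line, the optimum is the weighted median (not the mean). Total weight W = 213; half-weight = 106.5.
Sort by position and accumulate weight:
  km 9 (Southcross, w=90) → cum 90
  km 20 (Northgate, w=8) → cum 98
  km 35 (Westmoor, w=25) → cum 123  ≥ 106.5 → median here
  km 39 (Eastvale, w=90) → cum 213
Optimal location: km 35.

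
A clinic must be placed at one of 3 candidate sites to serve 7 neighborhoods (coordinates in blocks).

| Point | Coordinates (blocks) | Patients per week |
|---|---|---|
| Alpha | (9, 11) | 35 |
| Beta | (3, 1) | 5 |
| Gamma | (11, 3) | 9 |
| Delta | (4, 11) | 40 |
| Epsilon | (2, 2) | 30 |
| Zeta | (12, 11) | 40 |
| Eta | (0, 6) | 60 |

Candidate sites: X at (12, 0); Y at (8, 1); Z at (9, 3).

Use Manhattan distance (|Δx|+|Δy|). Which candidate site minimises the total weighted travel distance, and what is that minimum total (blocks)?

Z, total 2258 blocks

Total weighted distance at each candidate:
  X (12, 0): total = 3216
  Y (8, 1): total = 2565
  Z (9, 3): total = 2258
Minimum is at Z with total 2258 blocks.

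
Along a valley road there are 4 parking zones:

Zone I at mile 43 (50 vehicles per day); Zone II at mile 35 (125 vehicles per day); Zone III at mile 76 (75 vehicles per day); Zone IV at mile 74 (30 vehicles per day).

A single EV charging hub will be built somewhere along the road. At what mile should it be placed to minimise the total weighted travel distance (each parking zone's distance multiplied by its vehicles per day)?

x = 43

For a sum of weighted absolute distances on a line, the optimum is the weighted median (not the mean). Total weight W = 280; half-weight = 140.
Sort by position and accumulate weight:
  mile 35 (Zone II, w=125) → cum 125
  mile 43 (Zone I, w=50) → cum 175  ≥ 140 → median here
  mile 74 (Zone IV, w=30) → cum 205
  mile 76 (Zone III, w=75) → cum 280
Optimal location: mile 43.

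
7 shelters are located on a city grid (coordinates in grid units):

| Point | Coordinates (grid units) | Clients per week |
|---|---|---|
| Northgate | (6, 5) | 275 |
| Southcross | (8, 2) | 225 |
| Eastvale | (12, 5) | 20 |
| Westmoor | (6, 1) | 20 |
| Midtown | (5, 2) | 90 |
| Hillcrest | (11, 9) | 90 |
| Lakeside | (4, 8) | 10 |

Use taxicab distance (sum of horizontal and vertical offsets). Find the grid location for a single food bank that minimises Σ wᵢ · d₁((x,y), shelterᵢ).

(6, 5)

Manhattan distance separates: Σwᵢ(|x−xᵢ|+|y−yᵢ|) = Σwᵢ|x−xᵢ| + Σwᵢ|y−yᵢ|, so x and y are optimised independently as 1-D weighted medians.
Total weight W = 730; half = 365.
x-coordinate, sorted with cumulative weight:
  x=4 (Lakeside, w=10) cum 10
  x=5 (Midtown, w=90) cum 100
  x=6 (Northgate, w=275) cum 375  ← median
  x=6 (Westmoor, w=20) cum 395
  x=8 (Southcross, w=225) cum 620
  x=11 (Hillcrest, w=90) cum 710
  x=12 (Eastvale, w=20) cum 730
⇒ x* = 6
y-coordinate, sorted with cumulative weight:
  y=1 (Westmoor, w=20) cum 20
  y=2 (Southcross, w=225) cum 245
  y=2 (Midtown, w=90) cum 335
  y=5 (Northgate, w=275) cum 610  ← median
  y=5 (Eastvale, w=20) cum 630
  y=8 (Lakeside, w=10) cum 640
  y=9 (Hillcrest, w=90) cum 730
⇒ y* = 5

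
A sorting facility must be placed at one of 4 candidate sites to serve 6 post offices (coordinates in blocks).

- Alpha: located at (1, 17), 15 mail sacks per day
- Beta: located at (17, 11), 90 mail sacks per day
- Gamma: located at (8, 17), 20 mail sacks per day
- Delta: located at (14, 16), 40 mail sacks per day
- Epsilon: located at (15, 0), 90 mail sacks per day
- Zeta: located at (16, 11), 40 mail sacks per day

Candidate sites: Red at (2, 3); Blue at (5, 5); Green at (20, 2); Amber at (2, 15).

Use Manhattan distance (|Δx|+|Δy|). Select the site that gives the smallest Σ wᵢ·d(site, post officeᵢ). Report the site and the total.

Green, total 4080 blocks

Total weighted distance at each candidate:
  Red (2, 3): total = 6015
  Blue (5, 5): total = 4990
  Green (20, 2): total = 4080
  Amber (2, 15): total = 5675
Minimum is at Green with total 4080 blocks.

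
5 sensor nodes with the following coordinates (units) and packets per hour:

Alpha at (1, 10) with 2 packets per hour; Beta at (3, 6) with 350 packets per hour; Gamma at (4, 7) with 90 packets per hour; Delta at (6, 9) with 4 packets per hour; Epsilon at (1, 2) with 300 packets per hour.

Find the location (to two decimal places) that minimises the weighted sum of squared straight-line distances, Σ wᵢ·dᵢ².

(2.33, 4.54)

The minimiser of Σwᵢ‖p−pᵢ‖² is the weighted centroid p* = (Σwᵢpᵢ)/(Σwᵢ).
Σwᵢ = 746.
Σwᵢxᵢ = 2·1 + 350·3 + 90·4 + 4·6 + 300·1 = 1736.
Σwᵢyᵢ = 2·10 + 350·6 + 90·7 + 4·9 + 300·2 = 3386.
x* = 1736/746 = 2.33, y* = 3386/746 = 4.54.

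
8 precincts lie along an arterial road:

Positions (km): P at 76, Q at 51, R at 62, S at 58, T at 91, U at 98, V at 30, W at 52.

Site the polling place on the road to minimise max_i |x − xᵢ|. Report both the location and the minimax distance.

The 1-center on a line is the midpoint of the two extreme points: leftmost at 30, rightmost at 98.
Optimal location = (30 + 98)/2 = 64; maximum distance = (98 − 30)/2 = 34.

location 64, max distance 34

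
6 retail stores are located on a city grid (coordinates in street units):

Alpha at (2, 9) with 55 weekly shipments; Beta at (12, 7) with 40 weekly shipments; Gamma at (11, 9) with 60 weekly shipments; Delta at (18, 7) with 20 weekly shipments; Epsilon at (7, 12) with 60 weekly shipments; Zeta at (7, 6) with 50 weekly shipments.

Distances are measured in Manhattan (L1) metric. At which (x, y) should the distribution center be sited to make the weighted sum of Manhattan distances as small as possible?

(7, 9)

Manhattan distance separates: Σwᵢ(|x−xᵢ|+|y−yᵢ|) = Σwᵢ|x−xᵢ| + Σwᵢ|y−yᵢ|, so x and y are optimised independently as 1-D weighted medians.
Total weight W = 285; half = 142.5.
x-coordinate, sorted with cumulative weight:
  x=2 (Alpha, w=55) cum 55
  x=7 (Epsilon, w=60) cum 115
  x=7 (Zeta, w=50) cum 165  ← median
  x=11 (Gamma, w=60) cum 225
  x=12 (Beta, w=40) cum 265
  x=18 (Delta, w=20) cum 285
⇒ x* = 7
y-coordinate, sorted with cumulative weight:
  y=6 (Zeta, w=50) cum 50
  y=7 (Beta, w=40) cum 90
  y=7 (Delta, w=20) cum 110
  y=9 (Alpha, w=55) cum 165  ← median
  y=9 (Gamma, w=60) cum 225
  y=12 (Epsilon, w=60) cum 285
⇒ y* = 9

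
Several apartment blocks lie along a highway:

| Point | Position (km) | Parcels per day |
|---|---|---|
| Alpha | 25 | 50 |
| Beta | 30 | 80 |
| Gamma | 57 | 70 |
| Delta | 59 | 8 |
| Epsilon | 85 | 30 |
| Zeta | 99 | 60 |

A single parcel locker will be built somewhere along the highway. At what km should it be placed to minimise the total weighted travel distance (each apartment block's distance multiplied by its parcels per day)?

For a sum of weighted absolute distances on a line, the optimum is the weighted median (not the mean). Total weight W = 298; half-weight = 149.
Sort by position and accumulate weight:
  km 25 (Alpha, w=50) → cum 50
  km 30 (Beta, w=80) → cum 130
  km 57 (Gamma, w=70) → cum 200  ≥ 149 → median here
  km 59 (Delta, w=8) → cum 208
  km 85 (Epsilon, w=30) → cum 238
  km 99 (Zeta, w=60) → cum 298
Optimal location: km 57.

x = 57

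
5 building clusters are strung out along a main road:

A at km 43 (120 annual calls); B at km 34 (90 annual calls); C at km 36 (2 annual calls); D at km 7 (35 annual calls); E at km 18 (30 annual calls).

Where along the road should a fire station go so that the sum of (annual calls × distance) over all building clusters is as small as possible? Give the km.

For a sum of weighted absolute distances on a line, the optimum is the weighted median (not the mean). Total weight W = 277; half-weight = 138.5.
Sort by position and accumulate weight:
  km 7 (D, w=35) → cum 35
  km 18 (E, w=30) → cum 65
  km 34 (B, w=90) → cum 155  ≥ 138.5 → median here
  km 36 (C, w=2) → cum 157
  km 43 (A, w=120) → cum 277
Optimal location: km 34.

x = 34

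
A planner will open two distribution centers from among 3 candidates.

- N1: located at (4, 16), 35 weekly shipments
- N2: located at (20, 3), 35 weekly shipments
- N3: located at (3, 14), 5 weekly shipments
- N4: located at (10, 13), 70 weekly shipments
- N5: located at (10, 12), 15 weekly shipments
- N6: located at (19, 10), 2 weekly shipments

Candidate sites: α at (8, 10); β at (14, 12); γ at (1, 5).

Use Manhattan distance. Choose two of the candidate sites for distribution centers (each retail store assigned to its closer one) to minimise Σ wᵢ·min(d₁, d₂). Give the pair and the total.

Evaluate every pair (each demand assigned to the nearer of the two):
  {α, β}: total = 1344
  {α, γ}: total = 1492
  {β, γ}: total = 1494
Best pair: {α, β} with total 1344.

{α, β}, total 1344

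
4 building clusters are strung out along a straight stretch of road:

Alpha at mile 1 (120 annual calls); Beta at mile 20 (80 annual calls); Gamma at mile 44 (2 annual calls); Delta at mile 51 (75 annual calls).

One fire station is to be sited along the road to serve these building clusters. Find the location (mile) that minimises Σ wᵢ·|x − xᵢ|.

x = 20

For a sum of weighted absolute distances on a line, the optimum is the weighted median (not the mean). Total weight W = 277; half-weight = 138.5.
Sort by position and accumulate weight:
  mile 1 (Alpha, w=120) → cum 120
  mile 20 (Beta, w=80) → cum 200  ≥ 138.5 → median here
  mile 44 (Gamma, w=2) → cum 202
  mile 51 (Delta, w=75) → cum 277
Optimal location: mile 20.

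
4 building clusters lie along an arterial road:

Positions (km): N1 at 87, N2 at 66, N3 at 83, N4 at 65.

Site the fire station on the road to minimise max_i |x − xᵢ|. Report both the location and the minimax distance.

location 76, max distance 11

The 1-center on a line is the midpoint of the two extreme points: leftmost at 65, rightmost at 87.
Optimal location = (65 + 87)/2 = 76; maximum distance = (87 − 65)/2 = 11.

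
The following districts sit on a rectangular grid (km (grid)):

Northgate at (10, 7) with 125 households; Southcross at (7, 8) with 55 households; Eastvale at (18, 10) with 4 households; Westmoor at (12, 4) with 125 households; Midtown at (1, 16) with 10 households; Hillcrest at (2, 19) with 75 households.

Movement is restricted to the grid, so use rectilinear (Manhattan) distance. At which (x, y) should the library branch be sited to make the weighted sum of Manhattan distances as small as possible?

Manhattan distance separates: Σwᵢ(|x−xᵢ|+|y−yᵢ|) = Σwᵢ|x−xᵢ| + Σwᵢ|y−yᵢ|, so x and y are optimised independently as 1-D weighted medians.
Total weight W = 394; half = 197.
x-coordinate, sorted with cumulative weight:
  x=1 (Midtown, w=10) cum 10
  x=2 (Hillcrest, w=75) cum 85
  x=7 (Southcross, w=55) cum 140
  x=10 (Northgate, w=125) cum 265  ← median
  x=12 (Westmoor, w=125) cum 390
  x=18 (Eastvale, w=4) cum 394
⇒ x* = 10
y-coordinate, sorted with cumulative weight:
  y=4 (Westmoor, w=125) cum 125
  y=7 (Northgate, w=125) cum 250  ← median
  y=8 (Southcross, w=55) cum 305
  y=10 (Eastvale, w=4) cum 309
  y=16 (Midtown, w=10) cum 319
  y=19 (Hillcrest, w=75) cum 394
⇒ y* = 7

(10, 7)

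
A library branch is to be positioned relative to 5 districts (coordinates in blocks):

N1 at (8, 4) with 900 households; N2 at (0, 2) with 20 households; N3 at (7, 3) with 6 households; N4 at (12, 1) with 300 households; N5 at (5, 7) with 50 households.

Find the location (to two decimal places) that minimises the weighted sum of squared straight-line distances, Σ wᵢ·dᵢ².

The minimiser of Σwᵢ‖p−pᵢ‖² is the weighted centroid p* = (Σwᵢpᵢ)/(Σwᵢ).
Σwᵢ = 1276.
Σwᵢxᵢ = 900·8 + 20·0 + 6·7 + 300·12 + 50·5 = 11092.
Σwᵢyᵢ = 900·4 + 20·2 + 6·3 + 300·1 + 50·7 = 4308.
x* = 11092/1276 = 8.69, y* = 4308/1276 = 3.38.

(8.69, 3.38)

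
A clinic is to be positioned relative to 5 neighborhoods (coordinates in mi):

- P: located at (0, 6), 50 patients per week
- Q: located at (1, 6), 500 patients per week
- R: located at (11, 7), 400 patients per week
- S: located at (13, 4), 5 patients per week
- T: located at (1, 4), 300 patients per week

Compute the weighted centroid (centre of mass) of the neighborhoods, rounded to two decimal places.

The minimiser of Σwᵢ‖p−pᵢ‖² is the weighted centroid p* = (Σwᵢpᵢ)/(Σwᵢ).
Σwᵢ = 1255.
Σwᵢxᵢ = 50·0 + 500·1 + 400·11 + 5·13 + 300·1 = 5265.
Σwᵢyᵢ = 50·6 + 500·6 + 400·7 + 5·4 + 300·4 = 7320.
x* = 5265/1255 = 4.20, y* = 7320/1255 = 5.83.

(4.20, 5.83)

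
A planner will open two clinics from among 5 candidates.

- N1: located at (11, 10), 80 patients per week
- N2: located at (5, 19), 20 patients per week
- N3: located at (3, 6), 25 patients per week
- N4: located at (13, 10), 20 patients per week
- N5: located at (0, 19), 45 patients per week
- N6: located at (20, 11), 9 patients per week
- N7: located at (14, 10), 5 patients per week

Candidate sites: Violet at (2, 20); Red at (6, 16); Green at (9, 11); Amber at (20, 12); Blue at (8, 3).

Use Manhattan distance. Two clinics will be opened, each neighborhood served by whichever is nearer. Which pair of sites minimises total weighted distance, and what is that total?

Evaluate every pair (each demand assigned to the nearer of the two):
  {Violet, Green}: total = 959
  {Red, Green}: total = 1229
  {Green, Amber}: total = 1659
  {Green, Blue}: total = 1674
  {Violet, Amber}: total = 1699
  {Violet, Blue}: total = 1700
  {Red, Amber}: total = 1919
  {Violet, Red}: total = 1921
  {Red, Blue}: total = 1961
  {Amber, Blue}: total = 2689
Best pair: {Violet, Green} with total 959.

{Violet, Green}, total 959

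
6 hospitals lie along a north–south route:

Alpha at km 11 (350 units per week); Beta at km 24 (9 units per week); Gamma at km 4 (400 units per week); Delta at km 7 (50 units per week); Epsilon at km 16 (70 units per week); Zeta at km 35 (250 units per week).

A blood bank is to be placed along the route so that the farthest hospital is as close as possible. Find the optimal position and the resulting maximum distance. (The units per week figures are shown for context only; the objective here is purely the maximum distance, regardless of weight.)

location 19.5, max distance 15.5

The 1-center on a line is the midpoint of the two extreme points: leftmost at 4, rightmost at 35.
Optimal location = (4 + 35)/2 = 19.5; maximum distance = (35 − 4)/2 = 15.5.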